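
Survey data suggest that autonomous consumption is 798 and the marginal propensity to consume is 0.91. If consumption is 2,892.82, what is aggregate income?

798 + 0.91Y = 2892.82
0.91Y = 2094.82, so Y = 2094.82/0.91 = 2302

Y = 2302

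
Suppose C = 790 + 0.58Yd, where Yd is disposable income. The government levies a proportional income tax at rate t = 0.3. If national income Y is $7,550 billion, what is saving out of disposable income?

Yd = (1 − 0.3)(7550) = 0.7(7550) = 5285
C = 790 + 0.58(5285) = 790 + 3065.3 = 3855.3
S = Yd − C = 5285 − 3855.3 = 1429.7

S = 1429.7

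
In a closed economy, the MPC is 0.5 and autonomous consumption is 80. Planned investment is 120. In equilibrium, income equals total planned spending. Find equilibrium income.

Y = 400

Y = C + I = 80 + 0.5Y + 120
Y − 0.5Y = 200
0.5Y = 200, so Y = 200/0.5 = 400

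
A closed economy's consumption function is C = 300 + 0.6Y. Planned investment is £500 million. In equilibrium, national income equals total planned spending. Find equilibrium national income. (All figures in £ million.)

Y = C + I = 300 + 0.6Y + 500
Y − 0.6Y = 800
0.4Y = 800, so Y = 800/0.4 = 2000

Y = 2000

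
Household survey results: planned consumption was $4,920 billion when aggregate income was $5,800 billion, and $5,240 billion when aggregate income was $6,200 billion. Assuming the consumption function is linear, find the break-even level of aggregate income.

MPC = (5240 − 4920)/(6200 − 5800) = 320/400 = 0.8
a = 4920 − 0.8(5800) = 4920 − 4640 = 280
Break-even: Y = a/(1−MPC) = 280/0.2 = 1400

Y = 1400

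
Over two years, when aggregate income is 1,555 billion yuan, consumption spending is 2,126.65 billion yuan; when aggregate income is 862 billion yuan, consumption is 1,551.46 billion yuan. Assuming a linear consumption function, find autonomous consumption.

a = 836

MPC = ΔC/ΔY = (2126.65 − 1551.46)/(1555 − 862) = 575.19/693 = 0.83
a = C − MPC·Y = 1551.46 − 0.83(862) = 1551.46 − 715.46 = 836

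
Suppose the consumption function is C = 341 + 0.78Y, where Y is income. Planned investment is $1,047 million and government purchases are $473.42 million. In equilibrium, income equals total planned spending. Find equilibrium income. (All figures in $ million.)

Y = C + I + G = 341 + 0.78Y + 1047 + 473.42
Y − 0.78Y = 1861.42
0.22Y = 1861.42, so Y = 1861.42/0.22 = 8461

Y = 8461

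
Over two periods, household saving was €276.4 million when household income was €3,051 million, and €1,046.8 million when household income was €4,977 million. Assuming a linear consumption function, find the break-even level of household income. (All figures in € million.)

Y = 2360

MPS = ΔS/ΔY = (1046.8 − 276.4)/(4977 − 3051) = 770.4/1926 = 0.4
MPC = 1 − MPS = 0.6
From S(3051) = 276.4: −a + 0.4(3051) = 276.4, so a = 1220.4 − 276.4 = 944
Break-even (S = 0): Y = a/MPS = 944/0.4 = 2360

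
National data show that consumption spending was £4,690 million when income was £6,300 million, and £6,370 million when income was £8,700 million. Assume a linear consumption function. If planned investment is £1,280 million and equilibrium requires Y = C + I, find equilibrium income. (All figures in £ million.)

MPC = (6370 − 4690)/(8700 − 6300) = 1680/2400 = 0.7
a = 4690 − 0.7(6300) = 280
Equilibrium: Y = 280 + 0.7Y + 1280
0.3Y = 1560, so Y = 1560/0.3 = 5200

Y = 5200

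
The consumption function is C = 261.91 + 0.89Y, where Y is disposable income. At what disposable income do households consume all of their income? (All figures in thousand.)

Y = 2381

At break-even, C = Y: 261.91 + 0.89Y = Y
0.11Y = 261.91, so Y = 261.91/0.11 = 2381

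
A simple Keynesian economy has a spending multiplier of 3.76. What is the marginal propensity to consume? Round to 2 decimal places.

MPC = 0.73

k = 1/(1 − MPC), so 1 − MPC = 1/k = 1/3.76 = 0.2660
MPC = 1 − 0.2660 = 0.73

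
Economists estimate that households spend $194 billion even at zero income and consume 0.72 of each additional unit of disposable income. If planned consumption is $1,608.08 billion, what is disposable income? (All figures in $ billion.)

Y = 1964

194 + 0.72Y = 1608.08
0.72Y = 1414.08, so Y = 1414.08/0.72 = 1964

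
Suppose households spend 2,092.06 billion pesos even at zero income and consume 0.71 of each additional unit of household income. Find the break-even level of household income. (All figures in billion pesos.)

At break-even, C = Y: 2092.06 + 0.71Y = Y
0.29Y = 2092.06, so Y = 2092.06/0.29 = 7214

Y = 7214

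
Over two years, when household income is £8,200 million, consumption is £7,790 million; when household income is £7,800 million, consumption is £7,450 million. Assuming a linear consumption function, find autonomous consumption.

MPC = ΔC/ΔY = (7790 − 7450)/(8200 − 7800) = 340/400 = 0.85
a = C − MPC·Y = 7450 − 0.85(7800) = 7450 − 6630 = 820

a = 820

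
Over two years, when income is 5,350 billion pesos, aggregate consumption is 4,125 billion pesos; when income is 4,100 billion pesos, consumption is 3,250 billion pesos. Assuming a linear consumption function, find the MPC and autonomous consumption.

MPC = ΔC/ΔY = (4125 − 3250)/(5350 − 4100) = 875/1250 = 0.7
a = C − MPC·Y = 3250 − 0.7(4100) = 3250 − 2870 = 380

MPC = 0.7; a = 380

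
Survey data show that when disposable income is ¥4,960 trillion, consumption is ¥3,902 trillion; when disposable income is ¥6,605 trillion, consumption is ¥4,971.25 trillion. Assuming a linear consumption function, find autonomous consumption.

a = 678

MPC = ΔC/ΔY = (4971.25 − 3902)/(6605 − 4960) = 1069.25/1645 = 0.65
a = C − MPC·Y = 3902 − 0.65(4960) = 3902 − 3224 = 678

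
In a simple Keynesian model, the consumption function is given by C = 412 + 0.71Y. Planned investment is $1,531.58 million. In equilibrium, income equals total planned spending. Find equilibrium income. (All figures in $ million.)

Y = C + I = 412 + 0.71Y + 1531.58
Y − 0.71Y = 1943.58
0.29Y = 1943.58, so Y = 1943.58/0.29 = 6702

Y = 6702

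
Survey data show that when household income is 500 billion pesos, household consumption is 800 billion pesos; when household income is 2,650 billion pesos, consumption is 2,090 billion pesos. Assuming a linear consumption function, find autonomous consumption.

a = 500

MPC = ΔC/ΔY = (2090 − 800)/(2650 − 500) = 1290/2150 = 0.6
a = C − MPC·Y = 800 − 0.6(500) = 800 − 300 = 500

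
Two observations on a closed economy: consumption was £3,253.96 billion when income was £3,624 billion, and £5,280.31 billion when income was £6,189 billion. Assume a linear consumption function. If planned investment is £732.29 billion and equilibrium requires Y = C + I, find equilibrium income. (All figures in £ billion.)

MPC = (5280.31 − 3253.96)/(6189 − 3624) = 2026.35/2565 = 0.79
a = 3253.96 − 0.79(3624) = 391
Equilibrium: Y = 391 + 0.79Y + 732.29
0.21Y = 1123.29, so Y = 1123.29/0.21 = 5349

Y = 5349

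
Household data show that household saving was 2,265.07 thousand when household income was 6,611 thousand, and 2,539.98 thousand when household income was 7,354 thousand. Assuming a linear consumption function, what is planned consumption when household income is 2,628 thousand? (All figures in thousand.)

C = 1836.64

MPS = ΔS/ΔY = (2539.98 − 2265.07)/(7354 − 6611) = 274.91/743 = 0.37
MPC = 1 − MPS = 0.63
Autonomous saving = 2265.07 − 0.37(6611) = -181, so a = 181
C = 181 + 0.63(2628) = 181 + 1655.64 = 1836.64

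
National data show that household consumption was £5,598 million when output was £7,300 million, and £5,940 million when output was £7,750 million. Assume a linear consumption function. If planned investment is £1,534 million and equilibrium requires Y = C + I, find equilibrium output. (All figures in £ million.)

MPC = (5940 − 5598)/(7750 − 7300) = 342/450 = 0.76
a = 5598 − 0.76(7300) = 50
Equilibrium: Y = 50 + 0.76Y + 1534
0.24Y = 1584, so Y = 1584/0.24 = 6600

Y = 6600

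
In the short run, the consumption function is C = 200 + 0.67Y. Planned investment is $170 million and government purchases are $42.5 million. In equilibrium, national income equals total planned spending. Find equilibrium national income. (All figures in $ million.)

Y = C + I + G = 200 + 0.67Y + 170 + 42.5
Y − 0.67Y = 412.5
0.33Y = 412.5, so Y = 412.5/0.33 = 1250

Y = 1250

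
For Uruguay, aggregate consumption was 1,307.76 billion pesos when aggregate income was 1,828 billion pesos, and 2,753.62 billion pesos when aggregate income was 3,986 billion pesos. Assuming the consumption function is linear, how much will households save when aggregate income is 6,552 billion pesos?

MPC = (2753.62 − 1307.76)/(3986 − 1828) = 1445.86/2158 = 0.67
a = 1307.76 − 0.67(1828) = 1307.76 − 1224.76 = 83
C = 83 + 0.67(6552) = 4472.84
S = 6552 − 4472.84 = 2079.16

S = 2079.16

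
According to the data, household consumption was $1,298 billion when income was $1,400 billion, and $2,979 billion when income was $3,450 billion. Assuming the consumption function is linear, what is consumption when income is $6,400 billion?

MPC = (2979 − 1298)/(3450 − 1400) = 1681/2050 = 0.82
a = 1298 − 0.82(1400) = 1298 − 1148 = 150
C = 150 + 0.82(6400) = 150 + 5248 = 5398

C = 5398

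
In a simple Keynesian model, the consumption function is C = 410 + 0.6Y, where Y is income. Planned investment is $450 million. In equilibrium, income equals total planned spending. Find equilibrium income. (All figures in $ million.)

Y = 2150

Y = C + I = 410 + 0.6Y + 450
Y − 0.6Y = 860
0.4Y = 860, so Y = 860/0.4 = 2150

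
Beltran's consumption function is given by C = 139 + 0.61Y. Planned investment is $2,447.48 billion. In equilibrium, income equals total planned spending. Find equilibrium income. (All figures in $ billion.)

Y = 6632

Y = C + I = 139 + 0.61Y + 2447.48
Y − 0.61Y = 2586.48
0.39Y = 2586.48, so Y = 2586.48/0.39 = 6632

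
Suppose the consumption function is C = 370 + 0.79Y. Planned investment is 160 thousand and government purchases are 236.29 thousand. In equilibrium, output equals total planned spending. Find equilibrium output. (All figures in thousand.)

Y = 3649

Y = C + I + G = 370 + 0.79Y + 160 + 236.29
Y − 0.79Y = 766.29
0.21Y = 766.29, so Y = 766.29/0.21 = 3649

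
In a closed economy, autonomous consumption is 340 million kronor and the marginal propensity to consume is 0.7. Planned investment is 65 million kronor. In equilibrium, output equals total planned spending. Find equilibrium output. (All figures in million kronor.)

Y = 1350

Y = C + I = 340 + 0.7Y + 65
Y − 0.7Y = 405
0.3Y = 405, so Y = 405/0.3 = 1350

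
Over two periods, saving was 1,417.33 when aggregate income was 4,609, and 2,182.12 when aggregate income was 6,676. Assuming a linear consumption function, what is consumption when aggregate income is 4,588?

C = 3178.44

MPS = ΔS/ΔY = (2182.12 − 1417.33)/(6676 − 4609) = 764.79/2067 = 0.37
MPC = 1 − MPS = 0.63
Autonomous saving = 1417.33 − 0.37(4609) = -288, so a = 288
C = 288 + 0.63(4588) = 288 + 2890.44 = 3178.44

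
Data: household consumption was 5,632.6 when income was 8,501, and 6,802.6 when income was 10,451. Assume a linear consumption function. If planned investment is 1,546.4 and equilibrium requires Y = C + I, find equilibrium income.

Y = 5196

MPC = (6802.6 − 5632.6)/(10451 − 8501) = 1170/1950 = 0.6
a = 5632.6 − 0.6(8501) = 532
Equilibrium: Y = 532 + 0.6Y + 1546.4
0.4Y = 2078.4, so Y = 2078.4/0.4 = 5196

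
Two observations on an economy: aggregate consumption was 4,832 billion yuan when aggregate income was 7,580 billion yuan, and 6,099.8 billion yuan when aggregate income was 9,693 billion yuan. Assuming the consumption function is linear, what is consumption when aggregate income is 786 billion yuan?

MPC = (6099.8 − 4832)/(9693 − 7580) = 1267.8/2113 = 0.6
a = 4832 − 0.6(7580) = 4832 − 4548 = 284
C = 284 + 0.6(786) = 284 + 471.6 = 755.6

C = 755.6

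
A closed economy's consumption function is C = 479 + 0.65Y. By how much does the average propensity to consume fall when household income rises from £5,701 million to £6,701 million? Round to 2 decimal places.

ΔAPC = 0.01

At Y = 5701: C = 479 + 0.65(5701) = 4184.65, APC = 4184.65/5701 = 0.734
At Y = 6701: C = 4834.65, APC = 4834.65/6701 = 0.721
Fall in APC = 0.734 − 0.721 = 0.013 ≈ 0.01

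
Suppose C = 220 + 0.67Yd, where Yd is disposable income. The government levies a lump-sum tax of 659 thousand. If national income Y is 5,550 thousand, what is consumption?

C = 3496.97

Yd = Y − T = 5550 − 659 = 4891
C = 220 + 0.67(4891) = 220 + 3276.97 = 3496.97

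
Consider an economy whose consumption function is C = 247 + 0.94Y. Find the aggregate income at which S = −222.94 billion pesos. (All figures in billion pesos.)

S = Y − C = -247 + 0.06Y
-247 + 0.06Y = -222.94, so 0.06Y = 24.06 and Y = 401

Y = 401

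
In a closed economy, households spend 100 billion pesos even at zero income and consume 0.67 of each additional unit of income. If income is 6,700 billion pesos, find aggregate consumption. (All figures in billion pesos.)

C = 4589

C = 100 + 0.67(6700) = 100 + 4489 = 4589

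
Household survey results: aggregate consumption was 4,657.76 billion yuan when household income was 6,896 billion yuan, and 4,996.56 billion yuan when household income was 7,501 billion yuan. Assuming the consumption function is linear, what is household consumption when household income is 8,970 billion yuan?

C = 5819.2

MPC = (4996.56 − 4657.76)/(7501 − 6896) = 338.8/605 = 0.56
a = 4657.76 − 0.56(6896) = 4657.76 − 3861.76 = 796
C = 796 + 0.56(8970) = 796 + 5023.2 = 5819.2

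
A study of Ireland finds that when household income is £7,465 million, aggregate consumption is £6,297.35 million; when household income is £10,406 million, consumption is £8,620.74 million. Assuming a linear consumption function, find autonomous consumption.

a = 400

MPC = ΔC/ΔY = (8620.74 − 6297.35)/(10406 − 7465) = 2323.39/2941 = 0.79
a = C − MPC·Y = 6297.35 − 0.79(7465) = 6297.35 − 5897.35 = 400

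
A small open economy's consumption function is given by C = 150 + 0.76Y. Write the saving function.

S = Y − C = Y − (150 + 0.76Y) = -150 + (1 − 0.76)Y

S = -150 + 0.24Y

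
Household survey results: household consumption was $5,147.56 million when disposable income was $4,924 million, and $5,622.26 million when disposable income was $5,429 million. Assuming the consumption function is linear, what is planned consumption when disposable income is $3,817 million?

C = 4106.98

MPC = (5622.26 − 5147.56)/(5429 − 4924) = 474.7/505 = 0.94
a = 5147.56 − 0.94(4924) = 5147.56 − 4628.56 = 519
C = 519 + 0.94(3817) = 519 + 3587.98 = 4106.98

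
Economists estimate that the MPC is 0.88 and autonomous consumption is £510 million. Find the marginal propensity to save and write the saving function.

MPS = 0.12; S = -510 + 0.12Y

MPS = 1 − MPC = 1 − 0.88 = 0.12
S = Y − C = -510 + 0.12Y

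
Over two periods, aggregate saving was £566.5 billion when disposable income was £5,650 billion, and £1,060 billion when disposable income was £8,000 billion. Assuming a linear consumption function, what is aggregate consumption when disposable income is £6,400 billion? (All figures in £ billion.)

MPS = ΔS/ΔY = (1060 − 566.5)/(8000 − 5650) = 493.5/2350 = 0.21
MPC = 1 − MPS = 0.79
Autonomous saving = 566.5 − 0.21(5650) = -620, so a = 620
C = 620 + 0.79(6400) = 620 + 5056 = 5676

C = 5676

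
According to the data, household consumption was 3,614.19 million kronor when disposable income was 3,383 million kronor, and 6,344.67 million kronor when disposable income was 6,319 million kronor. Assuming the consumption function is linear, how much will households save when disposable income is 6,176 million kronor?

MPC = (6344.67 − 3614.19)/(6319 − 3383) = 2730.48/2936 = 0.93
a = 3614.19 − 0.93(3383) = 3614.19 − 3146.19 = 468
C = 468 + 0.93(6176) = 6211.68
S = 6176 − 6211.68 = -35.68

S = -35.68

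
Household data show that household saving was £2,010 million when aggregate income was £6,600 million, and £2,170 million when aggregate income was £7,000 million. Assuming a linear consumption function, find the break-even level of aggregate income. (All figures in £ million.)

MPS = ΔS/ΔY = (2170 − 2010)/(7000 − 6600) = 160/400 = 0.4
MPC = 1 − MPS = 0.6
From S(6600) = 2010: −a + 0.4(6600) = 2010, so a = 2640 − 2010 = 630
Break-even (S = 0): Y = a/MPS = 630/0.4 = 1575

Y = 1575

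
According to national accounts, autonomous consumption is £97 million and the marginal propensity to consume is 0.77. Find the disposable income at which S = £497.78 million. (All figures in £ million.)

S = Y − C = -97 + 0.23Y
-97 + 0.23Y = 497.78, so 0.23Y = 594.78 and Y = 2586

Y = 2586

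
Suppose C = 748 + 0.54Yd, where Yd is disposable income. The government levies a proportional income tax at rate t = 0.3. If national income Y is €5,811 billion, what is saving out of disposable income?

Yd = (1 − 0.3)(5811) = 0.7(5811) = 4067.7
C = 748 + 0.54(4067.7) = 748 + 2196.558 = 2944.558
S = Yd − C = 4067.7 − 2944.558 = 1123.142

S = 1123.142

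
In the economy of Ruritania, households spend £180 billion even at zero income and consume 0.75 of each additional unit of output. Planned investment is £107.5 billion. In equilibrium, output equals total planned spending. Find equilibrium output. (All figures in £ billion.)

Y = C + I = 180 + 0.75Y + 107.5
Y − 0.75Y = 287.5
0.25Y = 287.5, so Y = 287.5/0.25 = 1150

Y = 1150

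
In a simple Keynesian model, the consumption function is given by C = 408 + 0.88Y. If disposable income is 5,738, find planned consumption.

C = 408 + 0.88(5738) = 408 + 5049.44 = 5457.44

C = 5457.44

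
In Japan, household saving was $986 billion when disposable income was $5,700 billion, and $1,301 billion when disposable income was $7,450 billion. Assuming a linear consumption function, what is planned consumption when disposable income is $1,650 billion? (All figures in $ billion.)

C = 1393

MPS = ΔS/ΔY = (1301 − 986)/(7450 − 5700) = 315/1750 = 0.18
MPC = 1 − MPS = 0.82
Autonomous saving = 986 − 0.18(5700) = -40, so a = 40
C = 40 + 0.82(1650) = 40 + 1353 = 1393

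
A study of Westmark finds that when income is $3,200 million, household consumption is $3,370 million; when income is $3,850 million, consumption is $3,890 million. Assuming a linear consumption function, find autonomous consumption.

MPC = ΔC/ΔY = (3890 − 3370)/(3850 − 3200) = 520/650 = 0.8
a = C − MPC·Y = 3370 − 0.8(3200) = 3370 − 2560 = 810

a = 810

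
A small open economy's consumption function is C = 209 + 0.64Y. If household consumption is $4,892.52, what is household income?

209 + 0.64Y = 4892.52
0.64Y = 4683.52, so Y = 4683.52/0.64 = 7318

Y = 7318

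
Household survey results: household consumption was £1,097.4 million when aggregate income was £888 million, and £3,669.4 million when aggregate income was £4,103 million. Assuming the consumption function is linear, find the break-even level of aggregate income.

Y = 1935

MPC = (3669.4 − 1097.4)/(4103 − 888) = 2572/3215 = 0.8
a = 1097.4 − 0.8(888) = 1097.4 − 710.4 = 387
Break-even: Y = a/(1−MPC) = 387/0.2 = 1935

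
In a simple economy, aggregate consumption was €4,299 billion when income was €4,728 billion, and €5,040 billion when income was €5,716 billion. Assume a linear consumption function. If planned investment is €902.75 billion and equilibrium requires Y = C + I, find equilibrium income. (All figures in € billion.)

Y = 6623

MPC = (5040 − 4299)/(5716 − 4728) = 741/988 = 0.75
a = 4299 − 0.75(4728) = 753
Equilibrium: Y = 753 + 0.75Y + 902.75
0.25Y = 1655.75, so Y = 1655.75/0.25 = 6623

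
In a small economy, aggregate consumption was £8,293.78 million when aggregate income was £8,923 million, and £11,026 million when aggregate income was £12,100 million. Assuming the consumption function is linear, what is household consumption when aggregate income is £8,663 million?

C = 8070.18

MPC = (11026 − 8293.78)/(12100 − 8923) = 2732.22/3177 = 0.86
a = 8293.78 − 0.86(8923) = 8293.78 − 7673.78 = 620
C = 620 + 0.86(8663) = 620 + 7450.18 = 8070.18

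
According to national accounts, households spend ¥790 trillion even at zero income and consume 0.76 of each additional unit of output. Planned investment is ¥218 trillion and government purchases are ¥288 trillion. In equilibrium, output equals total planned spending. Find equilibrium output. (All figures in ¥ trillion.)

Y = C + I + G = 790 + 0.76Y + 218 + 288
Y − 0.76Y = 1296
0.24Y = 1296, so Y = 1296/0.24 = 5400

Y = 5400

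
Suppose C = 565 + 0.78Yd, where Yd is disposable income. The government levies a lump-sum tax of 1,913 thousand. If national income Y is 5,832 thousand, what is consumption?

Yd = Y − T = 5832 − 1913 = 3919
C = 565 + 0.78(3919) = 565 + 3056.82 = 3621.82

C = 3621.82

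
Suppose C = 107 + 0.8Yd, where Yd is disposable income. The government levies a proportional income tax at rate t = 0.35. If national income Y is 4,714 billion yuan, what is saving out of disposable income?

S = 505.82

Yd = (1 − 0.35)(4714) = 0.65(4714) = 3064.1
C = 107 + 0.8(3064.1) = 107 + 2451.28 = 2558.28
S = Yd − C = 3064.1 − 2558.28 = 505.82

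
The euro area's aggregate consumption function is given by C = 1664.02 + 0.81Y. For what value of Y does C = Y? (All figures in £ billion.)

Y = 8758

At break-even, C = Y: 1664.02 + 0.81Y = Y
0.19Y = 1664.02, so Y = 1664.02/0.19 = 8758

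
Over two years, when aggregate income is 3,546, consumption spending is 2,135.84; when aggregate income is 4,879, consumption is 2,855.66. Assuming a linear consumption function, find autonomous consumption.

MPC = ΔC/ΔY = (2855.66 − 2135.84)/(4879 − 3546) = 719.82/1333 = 0.54
a = C − MPC·Y = 2135.84 − 0.54(3546) = 2135.84 − 1914.84 = 221

a = 221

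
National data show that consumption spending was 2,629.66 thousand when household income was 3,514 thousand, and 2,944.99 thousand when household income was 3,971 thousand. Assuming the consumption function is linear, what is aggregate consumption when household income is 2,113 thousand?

C = 1662.97

MPC = (2944.99 − 2629.66)/(3971 − 3514) = 315.33/457 = 0.69
a = 2629.66 − 0.69(3514) = 2629.66 − 2424.66 = 205
C = 205 + 0.69(2113) = 205 + 1457.97 = 1662.97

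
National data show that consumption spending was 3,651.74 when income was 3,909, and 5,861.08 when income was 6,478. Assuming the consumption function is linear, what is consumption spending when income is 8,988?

MPC = (5861.08 − 3651.74)/(6478 − 3909) = 2209.34/2569 = 0.86
a = 3651.74 − 0.86(3909) = 3651.74 − 3361.74 = 290
C = 290 + 0.86(8988) = 290 + 7729.68 = 8019.68

C = 8019.68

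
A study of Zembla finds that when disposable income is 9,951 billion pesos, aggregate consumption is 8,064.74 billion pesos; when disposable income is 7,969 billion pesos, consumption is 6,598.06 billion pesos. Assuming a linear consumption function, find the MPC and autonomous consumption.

MPC = 0.74; a = 701

MPC = ΔC/ΔY = (8064.74 − 6598.06)/(9951 − 7969) = 1466.68/1982 = 0.74
a = C − MPC·Y = 6598.06 − 0.74(7969) = 6598.06 − 5897.06 = 701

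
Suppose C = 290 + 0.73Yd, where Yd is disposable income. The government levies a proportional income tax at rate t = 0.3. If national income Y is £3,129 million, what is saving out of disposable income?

S = 301.381

Yd = (1 − 0.3)(3129) = 0.7(3129) = 2190.3
C = 290 + 0.73(2190.3) = 290 + 1598.919 = 1888.919
S = Yd − C = 2190.3 − 1888.919 = 301.381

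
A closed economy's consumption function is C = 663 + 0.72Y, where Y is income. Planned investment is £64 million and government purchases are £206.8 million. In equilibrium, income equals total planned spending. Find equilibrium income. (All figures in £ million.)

Y = 3335

Y = C + I + G = 663 + 0.72Y + 64 + 206.8
Y − 0.72Y = 933.8
0.28Y = 933.8, so Y = 933.8/0.28 = 3335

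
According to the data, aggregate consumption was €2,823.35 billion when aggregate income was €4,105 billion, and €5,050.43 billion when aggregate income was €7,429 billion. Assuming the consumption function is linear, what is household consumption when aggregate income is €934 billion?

MPC = (5050.43 − 2823.35)/(7429 − 4105) = 2227.08/3324 = 0.67
a = 2823.35 − 0.67(4105) = 2823.35 − 2750.35 = 73
C = 73 + 0.67(934) = 73 + 625.78 = 698.78

C = 698.78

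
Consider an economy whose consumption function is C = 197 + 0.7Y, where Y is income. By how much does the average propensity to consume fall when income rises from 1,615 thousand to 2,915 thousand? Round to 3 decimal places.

ΔAPC = 0.054

At Y = 1615: C = 197 + 0.7(1615) = 1327.5, APC = 1327.5/1615 = 0.8220
At Y = 2915: C = 2237.5, APC = 2237.5/2915 = 0.7676
Fall in APC = 0.8220 − 0.7676 = 0.0544 ≈ 0.054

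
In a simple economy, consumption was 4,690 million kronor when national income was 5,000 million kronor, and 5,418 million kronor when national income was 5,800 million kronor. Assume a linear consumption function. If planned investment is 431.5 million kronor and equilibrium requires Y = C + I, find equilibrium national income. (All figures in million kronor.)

MPC = (5418 − 4690)/(5800 − 5000) = 728/800 = 0.91
a = 4690 − 0.91(5000) = 140
Equilibrium: Y = 140 + 0.91Y + 431.5
0.09Y = 571.5, so Y = 571.5/0.09 = 6350

Y = 6350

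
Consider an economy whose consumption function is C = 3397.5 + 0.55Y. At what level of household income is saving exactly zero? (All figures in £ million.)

At break-even, C = Y: 3397.5 + 0.55Y = Y
0.45Y = 3397.5, so Y = 3397.5/0.45 = 7550

Y = 7550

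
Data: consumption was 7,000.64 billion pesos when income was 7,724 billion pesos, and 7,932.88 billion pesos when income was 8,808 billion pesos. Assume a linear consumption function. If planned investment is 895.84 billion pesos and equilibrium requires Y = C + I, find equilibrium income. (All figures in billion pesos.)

MPC = (7932.88 − 7000.64)/(8808 − 7724) = 932.24/1084 = 0.86
a = 7000.64 − 0.86(7724) = 358
Equilibrium: Y = 358 + 0.86Y + 895.84
0.14Y = 1253.84, so Y = 1253.84/0.14 = 8956

Y = 8956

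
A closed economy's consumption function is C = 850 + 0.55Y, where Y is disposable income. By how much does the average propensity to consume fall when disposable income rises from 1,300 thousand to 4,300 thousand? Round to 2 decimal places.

At Y = 1300: C = 850 + 0.55(1300) = 1565, APC = 1565/1300 = 1.204
At Y = 4300: C = 3215, APC = 3215/4300 = 0.748
Fall in APC = 1.204 − 0.748 = 0.456 ≈ 0.46

ΔAPC = 0.46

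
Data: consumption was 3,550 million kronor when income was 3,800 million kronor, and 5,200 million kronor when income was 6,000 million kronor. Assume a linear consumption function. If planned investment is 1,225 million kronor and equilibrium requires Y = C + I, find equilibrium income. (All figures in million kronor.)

Y = 7700

MPC = (5200 − 3550)/(6000 − 3800) = 1650/2200 = 0.75
a = 3550 − 0.75(3800) = 700
Equilibrium: Y = 700 + 0.75Y + 1225
0.25Y = 1925, so Y = 1925/0.25 = 7700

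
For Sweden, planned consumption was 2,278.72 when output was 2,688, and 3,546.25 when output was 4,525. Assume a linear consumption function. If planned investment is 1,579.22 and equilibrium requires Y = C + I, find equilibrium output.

Y = 6462

MPC = (3546.25 − 2278.72)/(4525 − 2688) = 1267.53/1837 = 0.69
a = 2278.72 − 0.69(2688) = 424
Equilibrium: Y = 424 + 0.69Y + 1579.22
0.31Y = 2003.22, so Y = 2003.22/0.31 = 6462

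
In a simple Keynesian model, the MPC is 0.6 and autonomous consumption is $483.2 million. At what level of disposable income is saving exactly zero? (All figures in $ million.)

At break-even, C = Y: 483.2 + 0.6Y = Y
0.4Y = 483.2, so Y = 483.2/0.4 = 1208

Y = 1208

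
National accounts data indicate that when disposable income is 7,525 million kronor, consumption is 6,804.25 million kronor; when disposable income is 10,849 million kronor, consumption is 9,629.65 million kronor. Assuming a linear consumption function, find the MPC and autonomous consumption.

MPC = ΔC/ΔY = (9629.65 − 6804.25)/(10849 − 7525) = 2825.4/3324 = 0.85
a = C − MPC·Y = 6804.25 − 0.85(7525) = 6804.25 − 6396.25 = 408

MPC = 0.85; a = 408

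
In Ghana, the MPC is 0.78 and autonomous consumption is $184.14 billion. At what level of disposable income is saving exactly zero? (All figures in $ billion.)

At break-even, C = Y: 184.14 + 0.78Y = Y
0.22Y = 184.14, so Y = 184.14/0.22 = 837

Y = 837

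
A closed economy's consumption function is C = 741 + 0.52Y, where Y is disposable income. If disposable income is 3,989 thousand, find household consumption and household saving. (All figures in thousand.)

C = 741 + 0.52(3989) = 741 + 2074.28 = 2815.28
S = Y − C = 3989 − 2815.28 = 1173.72

C = 2815.28; S = 1173.72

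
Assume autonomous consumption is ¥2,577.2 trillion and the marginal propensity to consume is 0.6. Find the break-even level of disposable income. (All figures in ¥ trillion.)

Y = 6443

At break-even, C = Y: 2577.2 + 0.6Y = Y
0.4Y = 2577.2, so Y = 2577.2/0.4 = 6443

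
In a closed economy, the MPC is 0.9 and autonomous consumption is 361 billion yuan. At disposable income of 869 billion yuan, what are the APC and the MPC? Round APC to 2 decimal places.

MPC = 0.9 (the slope of the consumption function)
C = 361 + 0.9(869) = 1143.1, so APC = 1143.1/869 = 1.32

APC = 1.32; MPC = 0.9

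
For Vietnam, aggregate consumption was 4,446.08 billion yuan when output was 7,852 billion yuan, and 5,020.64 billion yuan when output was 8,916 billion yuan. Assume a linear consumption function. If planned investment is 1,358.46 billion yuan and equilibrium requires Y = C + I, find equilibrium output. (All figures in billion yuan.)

Y = 3401

MPC = (5020.64 − 4446.08)/(8916 − 7852) = 574.56/1064 = 0.54
a = 4446.08 − 0.54(7852) = 206
Equilibrium: Y = 206 + 0.54Y + 1358.46
0.46Y = 1564.46, so Y = 1564.46/0.46 = 3401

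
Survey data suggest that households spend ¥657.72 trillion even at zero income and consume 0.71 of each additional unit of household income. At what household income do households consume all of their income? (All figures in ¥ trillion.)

At break-even, C = Y: 657.72 + 0.71Y = Y
0.29Y = 657.72, so Y = 657.72/0.29 = 2268

Y = 2268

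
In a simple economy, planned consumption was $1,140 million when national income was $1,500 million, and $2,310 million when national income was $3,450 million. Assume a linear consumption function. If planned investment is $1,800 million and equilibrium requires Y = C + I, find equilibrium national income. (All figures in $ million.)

MPC = (2310 − 1140)/(3450 − 1500) = 1170/1950 = 0.6
a = 1140 − 0.6(1500) = 240
Equilibrium: Y = 240 + 0.6Y + 1800
0.4Y = 2040, so Y = 2040/0.4 = 5100

Y = 5100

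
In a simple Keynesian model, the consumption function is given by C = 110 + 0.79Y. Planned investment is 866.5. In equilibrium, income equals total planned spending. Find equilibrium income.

Y = 4650

Y = C + I = 110 + 0.79Y + 866.5
Y − 0.79Y = 976.5
0.21Y = 976.5, so Y = 976.5/0.21 = 4650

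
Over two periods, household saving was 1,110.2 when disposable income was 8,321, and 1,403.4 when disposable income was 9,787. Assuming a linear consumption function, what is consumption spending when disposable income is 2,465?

C = 2526

MPS = ΔS/ΔY = (1403.4 − 1110.2)/(9787 − 8321) = 293.2/1466 = 0.2
MPC = 1 − MPS = 0.8
Autonomous saving = 1110.2 − 0.2(8321) = -554, so a = 554
C = 554 + 0.8(2465) = 554 + 1972 = 2526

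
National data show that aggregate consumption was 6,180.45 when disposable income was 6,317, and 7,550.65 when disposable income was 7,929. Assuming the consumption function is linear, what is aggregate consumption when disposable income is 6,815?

C = 6603.75

MPC = (7550.65 − 6180.45)/(7929 − 6317) = 1370.2/1612 = 0.85
a = 6180.45 − 0.85(6317) = 6180.45 − 5369.45 = 811
C = 811 + 0.85(6815) = 811 + 5792.75 = 6603.75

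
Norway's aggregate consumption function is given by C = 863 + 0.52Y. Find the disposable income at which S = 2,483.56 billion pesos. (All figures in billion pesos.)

Y = 6972

S = Y − C = -863 + 0.48Y
-863 + 0.48Y = 2483.56, so 0.48Y = 3346.56 and Y = 6972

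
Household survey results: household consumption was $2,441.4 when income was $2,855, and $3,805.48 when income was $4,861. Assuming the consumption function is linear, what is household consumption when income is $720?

C = 989.6

MPC = (3805.48 − 2441.4)/(4861 − 2855) = 1364.08/2006 = 0.68
a = 2441.4 − 0.68(2855) = 2441.4 − 1941.4 = 500
C = 500 + 0.68(720) = 500 + 489.6 = 989.6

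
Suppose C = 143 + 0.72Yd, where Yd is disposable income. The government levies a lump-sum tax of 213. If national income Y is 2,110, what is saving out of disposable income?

S = 388.16

Yd = Y − T = 2110 − 213 = 1897
C = 143 + 0.72(1897) = 143 + 1365.84 = 1508.84
S = Yd − C = 1897 − 1508.84 = 388.16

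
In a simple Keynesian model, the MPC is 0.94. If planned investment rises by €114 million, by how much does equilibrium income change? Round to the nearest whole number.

The multiplier is 1/(1 − MPC) = 1/0.06.
ΔY = 114/0.06 = 1900.00 ≈ 1900

ΔY ≈ 1900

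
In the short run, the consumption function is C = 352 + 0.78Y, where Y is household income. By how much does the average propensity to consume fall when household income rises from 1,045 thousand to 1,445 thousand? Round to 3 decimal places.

At Y = 1045: C = 352 + 0.78(1045) = 1167.1, APC = 1167.1/1045 = 1.1168
At Y = 1445: C = 1479.1, APC = 1479.1/1445 = 1.0236
Fall in APC = 1.1168 − 1.0236 = 0.0932 ≈ 0.093

ΔAPC = 0.093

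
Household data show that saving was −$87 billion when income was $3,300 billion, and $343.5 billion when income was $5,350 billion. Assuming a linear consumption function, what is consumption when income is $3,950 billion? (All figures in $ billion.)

C = 3900.5

MPS = ΔS/ΔY = (343.5 − (-87))/(5350 − 3300) = 430.5/2050 = 0.21
MPC = 1 − MPS = 0.79
Autonomous saving = -87 − 0.21(3300) = -780, so a = 780
C = 780 + 0.79(3950) = 780 + 3120.5 = 3900.5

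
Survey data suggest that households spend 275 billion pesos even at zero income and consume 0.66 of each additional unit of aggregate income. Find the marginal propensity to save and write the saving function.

MPS = 1 − MPC = 1 − 0.66 = 0.34
S = Y − C = -275 + 0.34Y

MPS = 0.34; S = -275 + 0.34Y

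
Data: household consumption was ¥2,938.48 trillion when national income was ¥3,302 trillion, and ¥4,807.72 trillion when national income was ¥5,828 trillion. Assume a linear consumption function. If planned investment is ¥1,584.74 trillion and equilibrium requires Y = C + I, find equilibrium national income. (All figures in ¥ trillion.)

Y = 7999

MPC = (4807.72 − 2938.48)/(5828 − 3302) = 1869.24/2526 = 0.74
a = 2938.48 − 0.74(3302) = 495
Equilibrium: Y = 495 + 0.74Y + 1584.74
0.26Y = 2079.74, so Y = 2079.74/0.26 = 7999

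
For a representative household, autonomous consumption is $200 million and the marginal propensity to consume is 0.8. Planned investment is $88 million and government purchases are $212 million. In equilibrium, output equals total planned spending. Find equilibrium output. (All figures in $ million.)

Y = 2500

Y = C + I + G = 200 + 0.8Y + 88 + 212
Y − 0.8Y = 500
0.2Y = 500, so Y = 500/0.2 = 2500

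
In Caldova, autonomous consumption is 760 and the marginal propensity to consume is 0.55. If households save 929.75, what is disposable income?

S = Y − C = -760 + 0.45Y
-760 + 0.45Y = 929.75, so 0.45Y = 1689.75 and Y = 3755

Y = 3755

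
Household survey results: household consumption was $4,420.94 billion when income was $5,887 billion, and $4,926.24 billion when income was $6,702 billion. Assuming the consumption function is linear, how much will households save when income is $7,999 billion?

MPC = (4926.24 − 4420.94)/(6702 − 5887) = 505.3/815 = 0.62
a = 4420.94 − 0.62(5887) = 4420.94 − 3649.94 = 771
C = 771 + 0.62(7999) = 5730.38
S = 7999 − 5730.38 = 2268.62

S = 2268.62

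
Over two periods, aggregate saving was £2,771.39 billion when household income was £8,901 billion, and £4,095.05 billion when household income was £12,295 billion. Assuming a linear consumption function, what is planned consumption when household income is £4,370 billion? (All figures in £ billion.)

C = 3365.7

MPS = ΔS/ΔY = (4095.05 − 2771.39)/(12295 − 8901) = 1323.66/3394 = 0.39
MPC = 1 − MPS = 0.61
Autonomous saving = 2771.39 − 0.39(8901) = -700, so a = 700
C = 700 + 0.61(4370) = 700 + 2665.7 = 3365.7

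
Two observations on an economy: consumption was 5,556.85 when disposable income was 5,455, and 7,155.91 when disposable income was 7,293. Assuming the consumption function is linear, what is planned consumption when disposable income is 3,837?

MPC = (7155.91 − 5556.85)/(7293 − 5455) = 1599.06/1838 = 0.87
a = 5556.85 − 0.87(5455) = 5556.85 − 4745.85 = 811
C = 811 + 0.87(3837) = 811 + 3338.19 = 4149.19

C = 4149.19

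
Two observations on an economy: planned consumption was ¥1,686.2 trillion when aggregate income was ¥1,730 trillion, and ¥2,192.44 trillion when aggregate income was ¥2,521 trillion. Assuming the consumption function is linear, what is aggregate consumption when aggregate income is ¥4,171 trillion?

C = 3248.44

MPC = (2192.44 − 1686.2)/(2521 − 1730) = 506.24/791 = 0.64
a = 1686.2 − 0.64(1730) = 1686.2 − 1107.2 = 579
C = 579 + 0.64(4171) = 579 + 2669.44 = 3248.44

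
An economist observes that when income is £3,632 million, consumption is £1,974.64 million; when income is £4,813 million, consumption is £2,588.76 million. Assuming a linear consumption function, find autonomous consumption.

a = 86

MPC = ΔC/ΔY = (2588.76 − 1974.64)/(4813 − 3632) = 614.12/1181 = 0.52
a = C − MPC·Y = 1974.64 − 0.52(3632) = 1974.64 − 1888.64 = 86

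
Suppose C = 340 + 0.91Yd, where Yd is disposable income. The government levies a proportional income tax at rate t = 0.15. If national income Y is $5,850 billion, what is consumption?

C = 4864.975

Yd = (1 − 0.15)(5850) = 0.85(5850) = 4972.5
C = 340 + 0.91(4972.5) = 340 + 4524.975 = 4864.975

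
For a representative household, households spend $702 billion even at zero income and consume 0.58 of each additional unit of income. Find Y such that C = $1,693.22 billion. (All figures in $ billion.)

Y = 1709

702 + 0.58Y = 1693.22
0.58Y = 991.22, so Y = 991.22/0.58 = 1709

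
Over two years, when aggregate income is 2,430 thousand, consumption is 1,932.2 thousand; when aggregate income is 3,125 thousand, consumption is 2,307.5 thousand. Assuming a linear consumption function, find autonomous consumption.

MPC = ΔC/ΔY = (2307.5 − 1932.2)/(3125 − 2430) = 375.3/695 = 0.54
a = C − MPC·Y = 1932.2 − 0.54(2430) = 1932.2 − 1312.2 = 620

a = 620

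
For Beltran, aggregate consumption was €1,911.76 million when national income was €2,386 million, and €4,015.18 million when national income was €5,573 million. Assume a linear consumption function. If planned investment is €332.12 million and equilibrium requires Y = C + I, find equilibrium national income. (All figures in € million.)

MPC = (4015.18 − 1911.76)/(5573 − 2386) = 2103.42/3187 = 0.66
a = 1911.76 − 0.66(2386) = 337
Equilibrium: Y = 337 + 0.66Y + 332.12
0.34Y = 669.12, so Y = 669.12/0.34 = 1968

Y = 1968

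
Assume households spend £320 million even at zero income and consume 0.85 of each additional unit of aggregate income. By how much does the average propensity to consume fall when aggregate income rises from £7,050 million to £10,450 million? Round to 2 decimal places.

ΔAPC = 0.01

At Y = 7050: C = 320 + 0.85(7050) = 6312.5, APC = 6312.5/7050 = 0.895
At Y = 10450: C = 9202.5, APC = 9202.5/10450 = 0.881
Fall in APC = 0.895 − 0.881 = 0.014 ≈ 0.01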